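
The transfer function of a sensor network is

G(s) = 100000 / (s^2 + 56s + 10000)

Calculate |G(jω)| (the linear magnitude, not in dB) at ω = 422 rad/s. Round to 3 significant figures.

0.589

At s = jω = j422:
quadratic: (j422)² + 56·j422 + 10000 = -168084 + j23632 → |·| ≈ 1.6974e+05, ∠ ≈ 172.00°
|G| = 100000 / 1.6974e+05 ≈ 0.58914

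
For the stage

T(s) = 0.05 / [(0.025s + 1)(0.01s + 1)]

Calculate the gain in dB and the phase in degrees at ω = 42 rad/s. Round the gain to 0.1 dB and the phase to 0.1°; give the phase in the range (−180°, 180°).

At ω = 42 rad/s:
pole (1 + j42·0.025) = 1 + j1.05 → |·| ≈ 1.45, ∠ ≈ 46.40°
pole (1 + j42·0.01) = 1 + j0.42 → |·| ≈ 1.0846, ∠ ≈ 22.78°
|T| = 0.05 · 1 / (1.45 · 1.0846) ≈ 0.031793
Gain = 20 log₁₀(0.031793) ≈ -29.95 dB
∠T = (0°) − (46.40° + 22.78°) = -69.18°

-30.0 dB, -69.2°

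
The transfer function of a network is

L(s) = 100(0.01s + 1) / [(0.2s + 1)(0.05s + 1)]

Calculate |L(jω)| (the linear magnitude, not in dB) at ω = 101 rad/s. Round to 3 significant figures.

1.37

At ω = 101 rad/s:
zero (1 + j101·0.01) = 1 + j1.01 → |·| ≈ 1.4213, ∠ ≈ 45.29°
pole (1 + j101·0.2) = 1 + j20.2 → |·| ≈ 20.225, ∠ ≈ 87.17°
pole (1 + j101·0.05) = 1 + j5.05 → |·| ≈ 5.1481, ∠ ≈ 78.80°
|L| = 100 · 1.4213 / (20.225 · 5.1481) ≈ 1.3651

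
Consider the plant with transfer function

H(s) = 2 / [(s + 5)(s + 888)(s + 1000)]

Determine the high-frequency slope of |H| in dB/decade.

-60 dB/decade

Each pole contributes −20 dB/decade at high frequency; each zero contributes +20 dB/decade.
Net: 0 zero(s) − 3 pole(s) → -60 dB/decade.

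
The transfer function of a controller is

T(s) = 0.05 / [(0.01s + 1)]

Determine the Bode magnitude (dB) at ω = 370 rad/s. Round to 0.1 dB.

-37.7 dB

At ω = 370 rad/s:
pole (1 + j370·0.01) = 1 + j3.7 → |·| ≈ 3.8328, ∠ ≈ 74.88°
|T| = 0.05 · 1 / (3.8328) ≈ 0.013045
Gain = 20 log₁₀(0.013045) ≈ -37.69 dB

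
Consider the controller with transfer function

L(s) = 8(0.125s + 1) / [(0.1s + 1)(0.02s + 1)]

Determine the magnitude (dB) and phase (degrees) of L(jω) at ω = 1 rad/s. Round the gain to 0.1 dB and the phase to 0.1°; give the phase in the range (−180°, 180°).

At ω = 1 rad/s:
zero (1 + j1·0.125) = 1 + j0.125 → |·| ≈ 1.0078, ∠ ≈ 7.13°
pole (1 + j1·0.1) = 1 + j0.1 → |·| ≈ 1.005, ∠ ≈ 5.71°
pole (1 + j1·0.02) = 1 + j0.02 → |·| ≈ 1.0002, ∠ ≈ 1.15°
|L| = 8 · 1.0078 / (1.005 · 1.0002) ≈ 8.0207
Gain = 20 log₁₀(8.0207) ≈ 18.08 dB
∠L = (7.13°) − (5.71° + 1.15°) = 0.27°

18.1 dB, 0.3°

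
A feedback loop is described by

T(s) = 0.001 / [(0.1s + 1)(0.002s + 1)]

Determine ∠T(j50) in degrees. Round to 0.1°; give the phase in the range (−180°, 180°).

-84.4°

At ω = 50 rad/s:
pole (1 + j50·0.1) = 1 + j5 → |·| ≈ 5.099, ∠ ≈ 78.69°
pole (1 + j50·0.002) = 1 + j0.1 → |·| ≈ 1.005, ∠ ≈ 5.71°
∠T = (0°) − (78.69° + 5.71°) = -84.40°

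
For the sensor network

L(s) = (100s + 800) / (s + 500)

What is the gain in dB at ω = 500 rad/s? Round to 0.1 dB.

Substitute s = j500:
Numerator: 100(j500) + 800 = 800 + j50000
Denominator: (j500) + 500 = 500 + j500
|N| = √(800² + 50000²) ≈ 50006, ∠N ≈ 89.08°
|D| = √(500² + 500²) ≈ 707.11, ∠D ≈ 45.00°
|L| = 50006 / 707.11 ≈ 70.719
Gain = 20 log₁₀(70.719) ≈ 36.99 dB

37.0 dB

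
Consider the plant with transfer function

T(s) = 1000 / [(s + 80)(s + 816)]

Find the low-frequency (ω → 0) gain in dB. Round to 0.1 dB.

T(0) = 1000 / (80·816) ≈ 0.015319
20 log₁₀(0.015319) ≈ -36.30 dB

-36.3 dB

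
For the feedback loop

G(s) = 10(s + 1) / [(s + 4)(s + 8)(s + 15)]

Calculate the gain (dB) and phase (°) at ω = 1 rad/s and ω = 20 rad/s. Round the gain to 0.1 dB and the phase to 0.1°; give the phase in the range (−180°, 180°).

ω = 1: -31.0 dB, 20.0°; ω = 20: -34.8 dB, -112.9°

At s = jω = j1:
zero (s+1): 1 + j1 → |·| = √(1²+1²) = √2 ≈ 1.4142, ∠ = arctan(1/1) ≈ 45.00°
pole (s+4): 4 + j1 → |·| = √(4²+1²) = √17 ≈ 4.1231, ∠ = arctan(1/4) ≈ 14.04°
pole (s+8): 8 + j1 → |·| = √(8²+1²) = √65 ≈ 8.0623, ∠ = arctan(1/8) ≈ 7.13°
pole (s+15): 15 + j1 → |·| = √(15²+1²) = √226 ≈ 15.033, ∠ = arctan(1/15) ≈ 3.81°
|G| = 10 · 1.4142 / 499.72 ≈ 0.0283
Gain = 20 log₁₀(0.0283) ≈ -30.96 dB
∠G = 45.00° − 24.98° = 20.02°

At s = jω = j20:
zero (s+1): 1 + j20 → |·| = √(1²+20²) = √401 ≈ 20.025, ∠ = arctan(20/1) ≈ 87.14°
pole (s+4): 4 + j20 → |·| = √(4²+20²) = √416 ≈ 20.396, ∠ = arctan(20/4) ≈ 78.69°
pole (s+8): 8 + j20 → |·| = √(8²+20²) = √464 ≈ 21.541, ∠ = arctan(20/8) ≈ 68.20°
pole (s+15): 15 + j20 → |·| = √(15²+20²) = √625 ≈ 25, ∠ = arctan(20/15) ≈ 53.13°
|G| = 10 · 20.025 / 10984 ≈ 0.018231
Gain = 20 log₁₀(0.018231) ≈ -34.78 dB
∠G = 87.14° − 200.02° = -112.88°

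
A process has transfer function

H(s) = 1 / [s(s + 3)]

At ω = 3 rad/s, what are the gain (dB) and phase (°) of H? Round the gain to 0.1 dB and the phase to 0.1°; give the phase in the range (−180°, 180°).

At s = jω = j3:
pole (s+3): 3 + j3 → |·| = √(3²+3²) = √18 ≈ 4.2426, ∠ = arctan(3/3) ≈ 45.00°
pole at origin: |s| = 3, ∠ = 90.00° (in denominator)
|H| = 1 / 12.728 ≈ 0.078567
Gain = 20 log₁₀(0.078567) ≈ -22.10 dB
∠H = 0.00° − 135.00° = -135.00°

-22.1 dB, -135.0°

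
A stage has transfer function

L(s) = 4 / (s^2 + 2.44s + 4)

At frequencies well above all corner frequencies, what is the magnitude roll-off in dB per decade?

Each pole contributes −20 dB/decade at high frequency; each zero contributes +20 dB/decade.
Net: 0 zero(s) − 2 pole(s) → -40 dB/decade.

-40 dB/decade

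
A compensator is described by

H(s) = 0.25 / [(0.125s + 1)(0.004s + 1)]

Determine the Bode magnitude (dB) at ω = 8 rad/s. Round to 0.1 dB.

-15.1 dB

At ω = 8 rad/s:
pole (1 + j8·0.125) = 1 + j1 → |·| ≈ 1.4142, ∠ ≈ 45.00°
pole (1 + j8·0.004) = 1 + j0.032 → |·| ≈ 1.0005, ∠ ≈ 1.83°
|H| = 0.25 · 1 / (1.4142 · 1.0005) ≈ 0.17669
Gain = 20 log₁₀(0.17669) ≈ -15.06 dB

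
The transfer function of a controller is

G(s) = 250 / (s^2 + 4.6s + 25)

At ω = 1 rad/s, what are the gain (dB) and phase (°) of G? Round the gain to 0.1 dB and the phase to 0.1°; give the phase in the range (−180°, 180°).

20.2 dB, -10.9°

At s = jω = j1:
quadratic: (j1)² + 4.6·j1 + 25 = 24 + j4.6 → |·| ≈ 24.437, ∠ ≈ 10.85°
|G| = 250 / 24.437 ≈ 10.23
Gain = 20 log₁₀(10.23) ≈ 20.20 dB
∠G = 0.00° − 10.85° = -10.85°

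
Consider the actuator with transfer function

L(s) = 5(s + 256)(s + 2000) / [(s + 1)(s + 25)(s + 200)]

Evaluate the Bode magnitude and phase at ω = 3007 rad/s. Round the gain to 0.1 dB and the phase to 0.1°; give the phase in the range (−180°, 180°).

-54.0 dB, -124.2°

At s = jω = j3007:
zero (s+256): 256 + j3007 → |·| = √(256²+3007²) = √9107585 ≈ 3017.9, ∠ = arctan(3007/256) ≈ 85.13°
zero (s+2000): 2000 + j3007 → |·| = √(2000²+3007²) = √13042049 ≈ 3611.4, ∠ = arctan(3007/2000) ≈ 56.37°
pole (s+1): 1 + j3007 → |·| = √(1²+3007²) = √9042050 ≈ 3007, ∠ = arctan(3007/1) ≈ 89.98°
pole (s+25): 25 + j3007 → |·| = √(25²+3007²) = √9042674 ≈ 3007.1, ∠ = arctan(3007/25) ≈ 89.52°
pole (s+200): 200 + j3007 → |·| = √(200²+3007²) = √9082049 ≈ 3013.6, ∠ = arctan(3007/200) ≈ 86.19°
|L| = 5 · 1.0899e+07 / 2.725e+10 ≈ 0.0019998
Gain = 20 log₁₀(0.0019998) ≈ -53.98 dB
∠L = 141.50° − 265.69° = -124.19°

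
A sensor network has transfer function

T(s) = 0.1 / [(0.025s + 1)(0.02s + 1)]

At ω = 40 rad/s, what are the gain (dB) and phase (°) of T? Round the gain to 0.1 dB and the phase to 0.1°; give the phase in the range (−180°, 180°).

-25.2 dB, -83.7°

At ω = 40 rad/s:
pole (1 + j40·0.025) = 1 + j1 → |·| ≈ 1.4142, ∠ ≈ 45.00°
pole (1 + j40·0.02) = 1 + j0.8 → |·| ≈ 1.2806, ∠ ≈ 38.66°
|T| = 0.1 · 1 / (1.4142 · 1.2806) ≈ 0.055217
Gain = 20 log₁₀(0.055217) ≈ -25.16 dB
∠T = (0°) − (45.00° + 38.66°) = -83.66°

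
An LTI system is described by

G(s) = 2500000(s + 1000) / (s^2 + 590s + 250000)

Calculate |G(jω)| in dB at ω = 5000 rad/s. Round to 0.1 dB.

At s = jω = j5000:
zero (s+1000): 1000 + j5000 → |·| = √(1000²+5000²) = √26000000 ≈ 5099, ∠ = arctan(5000/1000) ≈ 78.69°
quadratic: (j5000)² + 590·j5000 + 250000 = -24750000 + j2950000 → |·| ≈ 2.4925e+07, ∠ ≈ 173.20°
|G| = 2500000 · 5099 / 2.4925e+07 ≈ 511.43
Gain = 20 log₁₀(511.43) ≈ 54.18 dB

54.2 dB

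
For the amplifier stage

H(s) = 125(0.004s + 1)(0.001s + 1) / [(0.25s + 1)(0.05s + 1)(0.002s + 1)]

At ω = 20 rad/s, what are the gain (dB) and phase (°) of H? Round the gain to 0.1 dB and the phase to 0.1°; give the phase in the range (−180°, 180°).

At ω = 20 rad/s:
zero (1 + j20·0.004) = 1 + j0.08 → |·| ≈ 1.0032, ∠ ≈ 4.57°
zero (1 + j20·0.001) = 1 + j0.02 → |·| ≈ 1.0002, ∠ ≈ 1.15°
pole (1 + j20·0.25) = 1 + j5 → |·| ≈ 5.099, ∠ ≈ 78.69°
pole (1 + j20·0.05) = 1 + j1 → |·| ≈ 1.4142, ∠ ≈ 45.00°
pole (1 + j20·0.002) = 1 + j0.04 → |·| ≈ 1.0008, ∠ ≈ 2.29°
|H| = 125 · 1.0032 · 1.0002 / (5.099 · 1.4142 · 1.0008) ≈ 17.38
Gain = 20 log₁₀(17.38) ≈ 24.80 dB
∠H = (4.57° + 1.15°) − (78.69° + 45.00° + 2.29°) = -120.26°

24.8 dB, -120.3°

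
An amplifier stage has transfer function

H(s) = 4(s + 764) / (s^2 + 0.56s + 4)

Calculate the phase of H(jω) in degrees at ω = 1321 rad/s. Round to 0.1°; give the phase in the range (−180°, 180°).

At s = jω = j1321:
zero (s+764): 764 + j1321 → |·| = √(764²+1321²) = √2328737 ≈ 1526, ∠ = arctan(1321/764) ≈ 59.96°
quadratic: (j1321)² + 0.56·j1321 + 4 = -1745037 + j739.76 → |·| ≈ 1.745e+06, ∠ ≈ 179.98°
∠H = 59.96° − 179.98° = -120.02°

-120.0°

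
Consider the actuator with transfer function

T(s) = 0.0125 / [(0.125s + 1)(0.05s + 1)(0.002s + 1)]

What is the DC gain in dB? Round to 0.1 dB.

-38.1 dB

T(0) = 0.0125 · 1 / 1 = 0.0125
20 log₁₀(0.0125) ≈ -38.06 dB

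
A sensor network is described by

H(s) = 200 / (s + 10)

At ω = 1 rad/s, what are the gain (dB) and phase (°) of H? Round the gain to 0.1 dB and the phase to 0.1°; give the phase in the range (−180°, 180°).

Substitute s = j1:
Numerator: 200 = 200 + j0
Denominator: (j1) + 10 = 10 + j1
|N| = √(200² + 0²) ≈ 200, ∠N ≈ 0.00°
|D| = √(10² + 1²) ≈ 10.05, ∠D ≈ 5.71°
|H| = 200 / 10.05 ≈ 19.9
Gain = 20 log₁₀(19.9) ≈ 25.98 dB
∠H = 0.00° − 5.71° = -5.71°

26.0 dB, -5.7°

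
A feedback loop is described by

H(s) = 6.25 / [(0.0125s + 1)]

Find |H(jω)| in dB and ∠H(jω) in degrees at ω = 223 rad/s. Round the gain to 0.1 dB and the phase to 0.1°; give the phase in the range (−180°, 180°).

At ω = 223 rad/s:
pole (1 + j223·0.0125) = 1 + j2.7875 → |·| ≈ 2.9614, ∠ ≈ 70.26°
|H| = 6.25 · 1 / (2.9614) ≈ 2.1105
Gain = 20 log₁₀(2.1105) ≈ 6.49 dB
∠H = (0°) − (70.26°) = -70.26°

6.5 dB, -70.3°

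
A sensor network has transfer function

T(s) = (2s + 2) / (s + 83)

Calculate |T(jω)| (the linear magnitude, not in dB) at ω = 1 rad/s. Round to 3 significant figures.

0.0341

Substitute s = j1:
Numerator: 2(j1) + 2 = 2 + j2
Denominator: (j1) + 83 = 83 + j1
|N| = √(2² + 2²) ≈ 2.8284, ∠N ≈ 45.00°
|D| = √(83² + 1²) ≈ 83.006, ∠D ≈ 0.69°
|T| = 2.8284 / 83.006 ≈ 0.034075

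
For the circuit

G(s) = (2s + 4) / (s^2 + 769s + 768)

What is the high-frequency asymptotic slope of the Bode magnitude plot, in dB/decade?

-20 dB/decade

Each pole contributes −20 dB/decade at high frequency; each zero contributes +20 dB/decade.
Net: 1 zero(s) − 2 pole(s) → -20 dB/decade.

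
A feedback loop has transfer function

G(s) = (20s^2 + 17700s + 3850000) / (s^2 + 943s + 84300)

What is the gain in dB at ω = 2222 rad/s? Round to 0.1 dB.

25.8 dB

Substitute s = j2222:
Numerator: 20(j2222)^2 + 17700(j2222) + 3850000 = -94895680 + j39329400
Denominator: (j2222)^2 + 943(j2222) + 84300 = -4852984 + j2095346
|N| = √(94895680² + 39329400²) ≈ 1.0272e+08, ∠N ≈ 157.49°
|D| = √(4852984² + 2095346²) ≈ 5.286e+06, ∠D ≈ 156.65°
|G| = 1.0272e+08 / 5.286e+06 ≈ 19.432
Gain = 20 log₁₀(19.432) ≈ 25.77 dB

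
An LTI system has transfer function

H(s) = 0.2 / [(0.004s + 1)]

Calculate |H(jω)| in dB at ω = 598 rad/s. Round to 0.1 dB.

At ω = 598 rad/s:
pole (1 + j598·0.004) = 1 + j2.392 → |·| ≈ 2.5926, ∠ ≈ 67.31°
|H| = 0.2 · 1 / (2.5926) ≈ 0.077143
Gain = 20 log₁₀(0.077143) ≈ -22.25 dB

-22.3 dB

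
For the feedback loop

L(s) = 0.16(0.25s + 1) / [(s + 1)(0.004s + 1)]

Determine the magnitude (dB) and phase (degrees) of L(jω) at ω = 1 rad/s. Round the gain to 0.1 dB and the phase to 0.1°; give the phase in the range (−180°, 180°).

At ω = 1 rad/s:
zero (1 + j1·0.25) = 1 + j0.25 → |·| ≈ 1.0308, ∠ ≈ 14.04°
pole (1 + j1·1) = 1 + j1 → |·| ≈ 1.4142, ∠ ≈ 45.00°
pole (1 + j1·0.004) = 1 + j0.004 → |·| ≈ 1, ∠ ≈ 0.23°
|L| = 0.16 · 1.0308 / (1.4142 · 1) ≈ 0.11662
Gain = 20 log₁₀(0.11662) ≈ -18.66 dB
∠L = (14.04°) − (45.00° + 0.23°) = -31.19°

-18.7 dB, -31.2°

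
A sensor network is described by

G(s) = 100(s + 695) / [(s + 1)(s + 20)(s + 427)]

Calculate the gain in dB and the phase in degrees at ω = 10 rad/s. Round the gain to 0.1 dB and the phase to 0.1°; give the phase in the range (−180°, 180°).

At s = jω = j10:
zero (s+695): 695 + j10 → |·| = √(695²+10²) = √483125 ≈ 695.07, ∠ = arctan(10/695) ≈ 0.82°
pole (s+1): 1 + j10 → |·| = √(1²+10²) = √101 ≈ 10.05, ∠ = arctan(10/1) ≈ 84.29°
pole (s+20): 20 + j10 → |·| = √(20²+10²) = √500 ≈ 22.361, ∠ = arctan(10/20) ≈ 26.57°
pole (s+427): 427 + j10 → |·| = √(427²+10²) = √182429 ≈ 427.12, ∠ = arctan(10/427) ≈ 1.34°
|G| = 100 · 695.07 / 95986 ≈ 0.72414
Gain = 20 log₁₀(0.72414) ≈ -2.80 dB
∠G = 0.82° − 112.20° = -111.38°

-2.8 dB, -111.4°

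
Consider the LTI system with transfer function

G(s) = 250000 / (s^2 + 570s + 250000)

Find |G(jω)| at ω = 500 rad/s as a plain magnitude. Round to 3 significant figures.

At s = jω = j500:
quadratic: (j500)² + 570·j500 + 250000 = 0 + j285000 → |·| ≈ 2.85e+05, ∠ ≈ 90.00°
|G| = 250000 / 2.85e+05 ≈ 0.87719

0.877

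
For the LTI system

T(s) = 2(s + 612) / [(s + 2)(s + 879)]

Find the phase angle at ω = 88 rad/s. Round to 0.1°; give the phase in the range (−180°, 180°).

At s = jω = j88:
zero (s+612): 612 + j88 → |·| = √(612²+88²) = √382288 ≈ 618.29, ∠ = arctan(88/612) ≈ 8.18°
pole (s+2): 2 + j88 → |·| = √(2²+88²) = √7748 ≈ 88.023, ∠ = arctan(88/2) ≈ 88.70°
pole (s+879): 879 + j88 → |·| = √(879²+88²) = √780385 ≈ 883.39, ∠ = arctan(88/879) ≈ 5.72°
∠T = 8.18° − 94.42° = -86.24°

-86.2°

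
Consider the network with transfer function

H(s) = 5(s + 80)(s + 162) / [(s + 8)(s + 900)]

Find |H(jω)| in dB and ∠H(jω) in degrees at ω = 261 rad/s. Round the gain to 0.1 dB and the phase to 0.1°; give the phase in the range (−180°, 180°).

4.7 dB, 26.7°

At s = jω = j261:
zero (s+80): 80 + j261 → |·| = √(80²+261²) = √74521 ≈ 272.99, ∠ = arctan(261/80) ≈ 72.96°
zero (s+162): 162 + j261 → |·| = √(162²+261²) = √94365 ≈ 307.19, ∠ = arctan(261/162) ≈ 58.17°
pole (s+8): 8 + j261 → |·| = √(8²+261²) = √68185 ≈ 261.12, ∠ = arctan(261/8) ≈ 88.24°
pole (s+900): 900 + j261 → |·| = √(900²+261²) = √878121 ≈ 937.08, ∠ = arctan(261/900) ≈ 16.17°
|H| = 5 · 83860 / 2.4469e+05 ≈ 1.7136
Gain = 20 log₁₀(1.7136) ≈ 4.68 dB
∠H = 131.13° − 104.41° = 26.72°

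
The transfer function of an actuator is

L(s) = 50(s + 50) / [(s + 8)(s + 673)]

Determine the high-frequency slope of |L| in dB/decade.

-20 dB/decade

Each pole contributes −20 dB/decade at high frequency; each zero contributes +20 dB/decade.
Net: 1 zero(s) − 2 pole(s) → -20 dB/decade.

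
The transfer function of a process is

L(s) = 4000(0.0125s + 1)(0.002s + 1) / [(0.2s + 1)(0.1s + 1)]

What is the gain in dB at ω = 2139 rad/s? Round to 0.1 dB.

At ω = 2139 rad/s:
zero (1 + j2139·0.0125) = 1 + j26.7375 → |·| ≈ 26.756, ∠ ≈ 87.86°
zero (1 + j2139·0.002) = 1 + j4.278 → |·| ≈ 4.3933, ∠ ≈ 76.84°
pole (1 + j2139·0.2) = 1 + j427.8 → |·| ≈ 427.8, ∠ ≈ 89.87°
pole (1 + j2139·0.1) = 1 + j213.9 → |·| ≈ 213.9, ∠ ≈ 89.73°
|L| = 4000 · 26.756 · 4.3933 / (427.8 · 213.9) ≈ 5.1383
Gain = 20 log₁₀(5.1383) ≈ 14.22 dB

14.2 dB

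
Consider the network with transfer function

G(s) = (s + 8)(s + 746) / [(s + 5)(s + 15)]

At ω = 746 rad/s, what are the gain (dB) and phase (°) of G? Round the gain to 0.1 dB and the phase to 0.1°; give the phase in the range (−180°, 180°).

At s = jω = j746:
zero (s+8): 8 + j746 → |·| = √(8²+746²) = √556580 ≈ 746.04, ∠ = arctan(746/8) ≈ 89.39°
zero (s+746): 746 + j746 → |·| = √(746²+746²) = √1113032 ≈ 1055, ∠ = arctan(746/746) ≈ 45.00°
pole (s+5): 5 + j746 → |·| = √(5²+746²) = √556541 ≈ 746.02, ∠ = arctan(746/5) ≈ 89.62°
pole (s+15): 15 + j746 → |·| = √(15²+746²) = √556741 ≈ 746.15, ∠ = arctan(746/15) ≈ 88.85°
|G| = 1 · 7.8707e+05 / 5.5664e+05 ≈ 1.414
Gain = 20 log₁₀(1.414) ≈ 3.01 dB
∠G = 134.39° − 178.47° = -44.08°

3.0 dB, -44.1°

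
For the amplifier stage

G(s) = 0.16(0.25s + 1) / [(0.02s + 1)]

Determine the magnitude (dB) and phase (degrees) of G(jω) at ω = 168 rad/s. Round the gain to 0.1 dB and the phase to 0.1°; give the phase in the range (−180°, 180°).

At ω = 168 rad/s:
zero (1 + j168·0.25) = 1 + j42 → |·| ≈ 42.012, ∠ ≈ 88.64°
pole (1 + j168·0.02) = 1 + j3.36 → |·| ≈ 3.5057, ∠ ≈ 73.43°
|G| = 0.16 · 42.012 / (3.5057) ≈ 1.9174
Gain = 20 log₁₀(1.9174) ≈ 5.65 dB
∠G = (88.64°) − (73.43°) = 15.21°

5.7 dB, 15.2°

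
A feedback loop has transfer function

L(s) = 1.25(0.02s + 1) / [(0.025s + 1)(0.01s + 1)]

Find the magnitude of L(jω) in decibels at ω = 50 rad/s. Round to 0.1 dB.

-0.1 dB

At ω = 50 rad/s:
zero (1 + j50·0.02) = 1 + j1 → |·| ≈ 1.4142, ∠ ≈ 45.00°
pole (1 + j50·0.025) = 1 + j1.25 → |·| ≈ 1.6008, ∠ ≈ 51.34°
pole (1 + j50·0.01) = 1 + j0.5 → |·| ≈ 1.118, ∠ ≈ 26.57°
|L| = 1.25 · 1.4142 / (1.6008 · 1.118) ≈ 0.98774
Gain = 20 log₁₀(0.98774) ≈ -0.11 dB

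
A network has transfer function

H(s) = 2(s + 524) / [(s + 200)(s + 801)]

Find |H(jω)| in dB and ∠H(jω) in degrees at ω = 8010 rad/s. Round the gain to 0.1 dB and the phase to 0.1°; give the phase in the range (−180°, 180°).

At s = jω = j8010:
zero (s+524): 524 + j8010 → |·| = √(524²+8010²) = √64434676 ≈ 8027.1, ∠ = arctan(8010/524) ≈ 86.26°
pole (s+200): 200 + j8010 → |·| = √(200²+8010²) = √64200100 ≈ 8012.5, ∠ = arctan(8010/200) ≈ 88.57°
pole (s+801): 801 + j8010 → |·| = √(801²+8010²) = √64801701 ≈ 8050, ∠ = arctan(8010/801) ≈ 84.29°
|H| = 2 · 8027.1 / 6.4501e+07 ≈ 0.0002489
Gain = 20 log₁₀(0.0002489) ≈ -72.08 dB
∠H = 86.26° − 172.86° = -86.60°

-72.1 dB, -86.6°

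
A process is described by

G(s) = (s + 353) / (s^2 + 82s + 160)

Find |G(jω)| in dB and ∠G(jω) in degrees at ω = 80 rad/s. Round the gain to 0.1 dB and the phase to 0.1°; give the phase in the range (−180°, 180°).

-28.0 dB, -120.8°

Substitute s = j80:
Numerator: (j80) + 353 = 353 + j80
Denominator: (j80)^2 + 82(j80) + 160 = -6240 + j6560
|N| = √(353² + 80²) ≈ 361.95, ∠N ≈ 12.77°
|D| = √(6240² + 6560²) ≈ 9053.8, ∠D ≈ 133.57°
|G| = 361.95 / 9053.8 ≈ 0.039978
Gain = 20 log₁₀(0.039978) ≈ -27.96 dB
∠G = 12.77° − 133.57° = -120.80°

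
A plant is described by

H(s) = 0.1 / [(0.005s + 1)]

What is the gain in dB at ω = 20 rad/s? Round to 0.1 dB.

At ω = 20 rad/s:
pole (1 + j20·0.005) = 1 + j0.1 → |·| ≈ 1.005, ∠ ≈ 5.71°
|H| = 0.1 · 1 / (1.005) ≈ 0.099502
Gain = 20 log₁₀(0.099502) ≈ -20.04 dB

-20.0 dB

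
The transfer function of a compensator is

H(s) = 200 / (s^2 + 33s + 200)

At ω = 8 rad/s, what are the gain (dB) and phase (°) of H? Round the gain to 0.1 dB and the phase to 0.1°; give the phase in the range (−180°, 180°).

-3.4 dB, -62.7°

Substitute s = j8:
Numerator: 200 = 200 + j0
Denominator: (j8)^2 + 33(j8) + 200 = 136 + j264
|N| = √(200² + 0²) ≈ 200, ∠N ≈ 0.00°
|D| = √(136² + 264²) ≈ 296.97, ∠D ≈ 62.74°
|H| = 200 / 296.97 ≈ 0.67347
Gain = 20 log₁₀(0.67347) ≈ -3.43 dB
∠H = 0.00° − 62.74° = -62.74°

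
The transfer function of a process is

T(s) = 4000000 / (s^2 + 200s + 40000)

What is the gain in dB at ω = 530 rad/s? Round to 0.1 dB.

23.6 dB

At s = jω = j530:
quadratic: (j530)² + 200·j530 + 40000 = -240900 + j106000 → |·| ≈ 2.6319e+05, ∠ ≈ 156.25°
|T| = 4000000 / 2.6319e+05 ≈ 15.198
Gain = 20 log₁₀(15.198) ≈ 23.64 dB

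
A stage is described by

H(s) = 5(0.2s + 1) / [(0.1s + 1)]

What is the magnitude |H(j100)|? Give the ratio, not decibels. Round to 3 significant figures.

At ω = 100 rad/s:
zero (1 + j100·0.2) = 1 + j20 → |·| ≈ 20.025, ∠ ≈ 87.14°
pole (1 + j100·0.1) = 1 + j10 → |·| ≈ 10.05, ∠ ≈ 84.29°
|H| = 5 · 20.025 / (10.05) ≈ 9.9627

9.96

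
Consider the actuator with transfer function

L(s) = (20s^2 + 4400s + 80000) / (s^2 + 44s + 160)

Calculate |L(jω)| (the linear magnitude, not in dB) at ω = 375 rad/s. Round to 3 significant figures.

Substitute s = j375:
Numerator: 20(j375)^2 + 4400(j375) + 80000 = -2732500 + j1650000
Denominator: (j375)^2 + 44(j375) + 160 = -140465 + j16500
|N| = √(2732500² + 1650000²) ≈ 3.192e+06, ∠N ≈ 148.87°
|D| = √(140465² + 16500²) ≈ 1.4143e+05, ∠D ≈ 173.30°
|L| = 3.192e+06 / 1.4143e+05 ≈ 22.569

22.6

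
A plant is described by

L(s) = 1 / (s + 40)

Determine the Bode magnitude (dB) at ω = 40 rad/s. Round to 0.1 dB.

Substitute s = j40:
Numerator: 1 = 1 + j0
Denominator: (j40) + 40 = 40 + j40
|N| = √(1² + 0²) ≈ 1, ∠N ≈ 0.00°
|D| = √(40² + 40²) ≈ 56.569, ∠D ≈ 45.00°
|L| = 1 / 56.569 ≈ 0.017678
Gain = 20 log₁₀(0.017678) ≈ -35.05 dB

-35.1 dB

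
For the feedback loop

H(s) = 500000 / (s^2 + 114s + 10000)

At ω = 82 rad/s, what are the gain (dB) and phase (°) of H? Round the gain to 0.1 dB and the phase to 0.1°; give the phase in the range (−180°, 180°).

At s = jω = j82:
quadratic: (j82)² + 114·j82 + 10000 = 3276 + j9348 → |·| ≈ 9905.4, ∠ ≈ 70.69°
|H| = 500000 / 9905.4 ≈ 50.478
Gain = 20 log₁₀(50.478) ≈ 34.06 dB
∠H = 0.00° − 70.69° = -70.69°

34.1 dB, -70.7°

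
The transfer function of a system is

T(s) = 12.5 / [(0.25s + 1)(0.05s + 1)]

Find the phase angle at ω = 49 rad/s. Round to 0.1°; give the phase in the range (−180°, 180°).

-153.1°

At ω = 49 rad/s:
pole (1 + j49·0.25) = 1 + j12.25 → |·| ≈ 12.291, ∠ ≈ 85.33°
pole (1 + j49·0.05) = 1 + j2.45 → |·| ≈ 2.6462, ∠ ≈ 67.80°
∠T = (0°) − (85.33° + 67.80°) = -153.13°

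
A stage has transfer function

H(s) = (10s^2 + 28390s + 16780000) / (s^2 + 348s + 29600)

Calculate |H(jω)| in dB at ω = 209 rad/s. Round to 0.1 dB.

Substitute s = j209:
Numerator: 10(j209)^2 + 28390(j209) + 16780000 = 16343190 + j5933510
Denominator: (j209)^2 + 348(j209) + 29600 = -14081 + j72732
|N| = √(16343190² + 5933510²) ≈ 1.7387e+07, ∠N ≈ 19.95°
|D| = √(14081² + 72732²) ≈ 74083, ∠D ≈ 100.96°
|H| = 1.7387e+07 / 74083 ≈ 234.7
Gain = 20 log₁₀(234.7) ≈ 47.41 dB

47.4 dB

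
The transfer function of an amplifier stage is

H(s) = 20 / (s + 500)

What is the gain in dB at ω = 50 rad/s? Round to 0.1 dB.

-28.0 dB

Substitute s = j50:
Numerator: 20 = 20 + j0
Denominator: (j50) + 500 = 500 + j50
|N| = √(20² + 0²) ≈ 20, ∠N ≈ 0.00°
|D| = √(500² + 50²) ≈ 502.49, ∠D ≈ 5.71°
|H| = 20 / 502.49 ≈ 0.039802
Gain = 20 log₁₀(0.039802) ≈ -28.00 dB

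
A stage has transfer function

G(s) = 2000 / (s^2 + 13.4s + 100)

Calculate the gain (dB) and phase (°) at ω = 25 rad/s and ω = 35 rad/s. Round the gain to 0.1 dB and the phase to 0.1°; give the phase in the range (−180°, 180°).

ω = 25: 10.1 dB, -147.5°; ω = 35: 4.3 dB, -157.4°

At s = jω = j25:
quadratic: (j25)² + 13.4·j25 + 100 = -525 + j335 → |·| ≈ 622.78, ∠ ≈ 147.46°
|G| = 2000 / 622.78 ≈ 3.2114
Gain = 20 log₁₀(3.2114) ≈ 10.13 dB
∠G = 0.00° − 147.46° = -147.46°

At s = jω = j35:
quadratic: (j35)² + 13.4·j35 + 100 = -1125 + j469 → |·| ≈ 1218.8, ∠ ≈ 157.37°
|G| = 2000 / 1218.8 ≈ 1.641
Gain = 20 log₁₀(1.641) ≈ 4.30 dB
∠G = 0.00° − 157.37° = -157.37°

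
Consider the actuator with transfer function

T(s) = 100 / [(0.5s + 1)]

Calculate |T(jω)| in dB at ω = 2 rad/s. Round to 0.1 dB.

37.0 dB

At ω = 2 rad/s:
pole (1 + j2·0.5) = 1 + j1 → |·| ≈ 1.4142, ∠ ≈ 45.00°
|T| = 100 · 1 / (1.4142) ≈ 70.711
Gain = 20 log₁₀(70.711) ≈ 36.99 dB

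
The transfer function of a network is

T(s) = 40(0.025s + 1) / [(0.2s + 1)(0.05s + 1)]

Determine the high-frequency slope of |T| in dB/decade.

Each pole contributes −20 dB/decade at high frequency; each zero contributes +20 dB/decade.
Net: 1 zero(s) − 2 pole(s) → -20 dB/decade.

-20 dB/decade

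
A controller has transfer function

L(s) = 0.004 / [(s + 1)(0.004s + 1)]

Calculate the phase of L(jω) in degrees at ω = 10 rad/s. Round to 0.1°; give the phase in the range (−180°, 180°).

-86.6°

At ω = 10 rad/s:
pole (1 + j10·1) = 1 + j10 → |·| ≈ 10.05, ∠ ≈ 84.29°
pole (1 + j10·0.004) = 1 + j0.04 → |·| ≈ 1.0008, ∠ ≈ 2.29°
∠L = (0°) − (84.29° + 2.29°) = -86.58°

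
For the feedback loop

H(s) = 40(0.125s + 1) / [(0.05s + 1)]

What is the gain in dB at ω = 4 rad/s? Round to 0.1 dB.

At ω = 4 rad/s:
zero (1 + j4·0.125) = 1 + j0.5 → |·| ≈ 1.118, ∠ ≈ 26.57°
pole (1 + j4·0.05) = 1 + j0.2 → |·| ≈ 1.0198, ∠ ≈ 11.31°
|H| = 40 · 1.118 / (1.0198) ≈ 43.852
Gain = 20 log₁₀(43.852) ≈ 32.84 dB

32.8 dB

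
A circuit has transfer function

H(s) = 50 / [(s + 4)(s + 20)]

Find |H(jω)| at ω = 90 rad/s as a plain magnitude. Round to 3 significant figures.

At s = jω = j90:
pole (s+4): 4 + j90 → |·| = √(4²+90²) = √8116 ≈ 90.089, ∠ = arctan(90/4) ≈ 87.46°
pole (s+20): 20 + j90 → |·| = √(20²+90²) = √8500 ≈ 92.195, ∠ = arctan(90/20) ≈ 77.47°
|H| = 50 / 8305.8 ≈ 0.0060199

0.00602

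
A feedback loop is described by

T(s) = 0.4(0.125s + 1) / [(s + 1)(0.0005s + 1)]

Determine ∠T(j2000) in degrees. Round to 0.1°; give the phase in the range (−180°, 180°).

At ω = 2000 rad/s:
zero (1 + j2000·0.125) = 1 + j250 → |·| ≈ 250, ∠ ≈ 89.77°
pole (1 + j2000·1) = 1 + j2000 → |·| ≈ 2000, ∠ ≈ 89.97°
pole (1 + j2000·0.0005) = 1 + j1 → |·| ≈ 1.4142, ∠ ≈ 45.00°
∠T = (89.77°) − (89.97° + 45.00°) = -45.20°

-45.2°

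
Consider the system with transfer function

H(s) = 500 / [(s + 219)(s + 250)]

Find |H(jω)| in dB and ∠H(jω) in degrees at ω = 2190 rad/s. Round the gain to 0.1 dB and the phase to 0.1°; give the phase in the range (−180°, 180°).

At s = jω = j2190:
pole (s+219): 219 + j2190 → |·| = √(219²+2190²) = √4844061 ≈ 2200.9, ∠ = arctan(2190/219) ≈ 84.29°
pole (s+250): 250 + j2190 → |·| = √(250²+2190²) = √4858600 ≈ 2204.2, ∠ = arctan(2190/250) ≈ 83.49°
|H| = 500 / 4.8512e+06 ≈ 0.00010307
Gain = 20 log₁₀(0.00010307) ≈ -79.74 dB
∠H = 0.00° − 167.78° = -167.78°

-79.7 dB, -167.8°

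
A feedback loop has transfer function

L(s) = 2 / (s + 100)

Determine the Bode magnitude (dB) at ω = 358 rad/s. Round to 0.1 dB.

-45.4 dB

Substitute s = j358:
Numerator: 2 = 2 + j0
Denominator: (j358) + 100 = 100 + j358
|N| = √(2² + 0²) ≈ 2, ∠N ≈ 0.00°
|D| = √(100² + 358²) ≈ 371.7, ∠D ≈ 74.39°
|L| = 2 / 371.7 ≈ 0.0053807
Gain = 20 log₁₀(0.0053807) ≈ -45.38 dB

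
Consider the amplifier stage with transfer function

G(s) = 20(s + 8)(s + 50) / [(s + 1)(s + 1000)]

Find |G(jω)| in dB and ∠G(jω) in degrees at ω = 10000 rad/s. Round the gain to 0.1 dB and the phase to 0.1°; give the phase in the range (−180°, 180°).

At s = jω = j10000:
zero (s+8): 8 + j10000 → |·| = √(8²+10000²) = √100000064 ≈ 10000, ∠ = arctan(10000/8) ≈ 89.95°
zero (s+50): 50 + j10000 → |·| = √(50²+10000²) = √100002500 ≈ 10000, ∠ = arctan(10000/50) ≈ 89.71°
pole (s+1): 1 + j10000 → |·| = √(1²+10000²) = √100000001 ≈ 10000, ∠ = arctan(10000/1) ≈ 89.99°
pole (s+1000): 1000 + j10000 → |·| = √(1000²+10000²) = √101000000 ≈ 10050, ∠ = arctan(10000/1000) ≈ 84.29°
|G| = 20 · 1e+08 / 1.005e+08 ≈ 19.9
Gain = 20 log₁₀(19.9) ≈ 25.98 dB
∠G = 179.66° − 174.28° = 5.38°

26.0 dB, 5.4°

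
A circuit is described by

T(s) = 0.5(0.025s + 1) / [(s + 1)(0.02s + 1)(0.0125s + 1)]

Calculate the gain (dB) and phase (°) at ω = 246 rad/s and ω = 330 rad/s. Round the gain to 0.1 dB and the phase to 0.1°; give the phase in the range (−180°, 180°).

ω = 246: -62.2 dB, -159.5°; ω = 330: -67.0 dB, -164.5°

At ω = 246 rad/s:
zero (1 + j246·0.025) = 1 + j6.15 → |·| ≈ 6.2308, ∠ ≈ 80.76°
pole (1 + j246·1) = 1 + j246 → |·| ≈ 246, ∠ ≈ 89.77°
pole (1 + j246·0.02) = 1 + j4.92 → |·| ≈ 5.0206, ∠ ≈ 78.51°
pole (1 + j246·0.0125) = 1 + j3.075 → |·| ≈ 3.2335, ∠ ≈ 71.99°
|T| = 0.5 · 6.2308 / (246 · 5.0206 · 3.2335) ≈ 0.0007801
Gain = 20 log₁₀(0.0007801) ≈ -62.16 dB
∠T = (80.76°) − (89.77° + 78.51° + 71.99°) = -159.51°

At ω = 330 rad/s:
zero (1 + j330·0.025) = 1 + j8.25 → |·| ≈ 8.3104, ∠ ≈ 83.09°
pole (1 + j330·1) = 1 + j330 → |·| ≈ 330, ∠ ≈ 89.83°
pole (1 + j330·0.02) = 1 + j6.6 → |·| ≈ 6.6753, ∠ ≈ 81.38°
pole (1 + j330·0.0125) = 1 + j4.125 → |·| ≈ 4.2445, ∠ ≈ 76.37°
|T| = 0.5 · 8.3104 / (330 · 6.6753 · 4.2445) ≈ 0.00044441
Gain = 20 log₁₀(0.00044441) ≈ -67.04 dB
∠T = (83.09°) − (89.83° + 81.38° + 76.37°) = -164.49°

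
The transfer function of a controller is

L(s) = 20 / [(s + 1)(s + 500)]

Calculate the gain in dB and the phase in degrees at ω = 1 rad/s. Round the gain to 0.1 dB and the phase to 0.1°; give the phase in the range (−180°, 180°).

At s = jω = j1:
pole (s+1): 1 + j1 → |·| = √(1²+1²) = √2 ≈ 1.4142, ∠ = arctan(1/1) ≈ 45.00°
pole (s+500): 500 + j1 → |·| = √(500²+1²) = √250001 ≈ 500, ∠ = arctan(1/500) ≈ 0.11°
|L| = 20 / 707.1 ≈ 0.028285
Gain = 20 log₁₀(0.028285) ≈ -30.97 dB
∠L = 0.00° − 45.11° = -45.11°

-31.0 dB, -45.1°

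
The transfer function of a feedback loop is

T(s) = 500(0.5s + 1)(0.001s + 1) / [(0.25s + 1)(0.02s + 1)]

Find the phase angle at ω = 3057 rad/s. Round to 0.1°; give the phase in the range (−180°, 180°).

At ω = 3057 rad/s:
zero (1 + j3057·0.5) = 1 + j1528.5 → |·| ≈ 1528.5, ∠ ≈ 89.96°
zero (1 + j3057·0.001) = 1 + j3.057 → |·| ≈ 3.2164, ∠ ≈ 71.89°
pole (1 + j3057·0.25) = 1 + j764.25 → |·| ≈ 764.25, ∠ ≈ 89.93°
pole (1 + j3057·0.02) = 1 + j61.14 → |·| ≈ 61.148, ∠ ≈ 89.06°
∠T = (89.96° + 71.89°) − (89.93° + 89.06°) = -17.14°

-17.1°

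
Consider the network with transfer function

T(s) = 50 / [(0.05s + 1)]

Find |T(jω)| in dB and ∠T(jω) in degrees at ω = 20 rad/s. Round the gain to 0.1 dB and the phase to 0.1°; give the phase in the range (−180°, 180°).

31.0 dB, -45.0°

At ω = 20 rad/s:
pole (1 + j20·0.05) = 1 + j1 → |·| ≈ 1.4142, ∠ ≈ 45.00°
|T| = 50 · 1 / (1.4142) ≈ 35.356
Gain = 20 log₁₀(35.356) ≈ 30.97 dB
∠T = (0°) − (45.00°) = -45.00°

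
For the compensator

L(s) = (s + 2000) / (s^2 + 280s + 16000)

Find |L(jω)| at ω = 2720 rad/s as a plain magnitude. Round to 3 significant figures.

0.000455

Substitute s = j2720:
Numerator: (j2720) + 2000 = 2000 + j2720
Denominator: (j2720)^2 + 280(j2720) + 16000 = -7382400 + j761600
|N| = √(2000² + 2720²) ≈ 3376.2, ∠N ≈ 53.67°
|D| = √(7382400² + 761600²) ≈ 7.4216e+06, ∠D ≈ 174.11°
|L| = 3376.2 / 7.4216e+06 ≈ 0.00045492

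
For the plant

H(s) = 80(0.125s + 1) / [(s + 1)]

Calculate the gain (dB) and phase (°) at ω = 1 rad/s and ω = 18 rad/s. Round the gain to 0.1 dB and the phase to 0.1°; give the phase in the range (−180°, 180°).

ω = 1: 35.1 dB, -37.9°; ω = 18: 20.8 dB, -20.8°

At ω = 1 rad/s:
zero (1 + j1·0.125) = 1 + j0.125 → |·| ≈ 1.0078, ∠ ≈ 7.13°
pole (1 + j1·1) = 1 + j1 → |·| ≈ 1.4142, ∠ ≈ 45.00°
|H| = 80 · 1.0078 / (1.4142) ≈ 57.01
Gain = 20 log₁₀(57.01) ≈ 35.12 dB
∠H = (7.13°) − (45.00°) = -37.87°

At ω = 18 rad/s:
zero (1 + j18·0.125) = 1 + j2.25 → |·| ≈ 2.4622, ∠ ≈ 66.04°
pole (1 + j18·1) = 1 + j18 → |·| ≈ 18.028, ∠ ≈ 86.82°
|H| = 80 · 2.4622 / (18.028) ≈ 10.926
Gain = 20 log₁₀(10.926) ≈ 20.77 dB
∠H = (66.04°) − (86.82°) = -20.78°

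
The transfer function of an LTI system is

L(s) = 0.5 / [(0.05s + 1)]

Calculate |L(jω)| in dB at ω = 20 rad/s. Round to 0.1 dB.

-9.0 dB

At ω = 20 rad/s:
pole (1 + j20·0.05) = 1 + j1 → |·| ≈ 1.4142, ∠ ≈ 45.00°
|L| = 0.5 · 1 / (1.4142) ≈ 0.35356
Gain = 20 log₁₀(0.35356) ≈ -9.03 dB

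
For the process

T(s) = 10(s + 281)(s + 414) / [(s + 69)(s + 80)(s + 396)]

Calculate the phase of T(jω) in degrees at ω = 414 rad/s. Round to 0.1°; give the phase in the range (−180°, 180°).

At s = jω = j414:
zero (s+281): 281 + j414 → |·| = √(281²+414²) = √250357 ≈ 500.36, ∠ = arctan(414/281) ≈ 55.83°
zero (s+414): 414 + j414 → |·| = √(414²+414²) = √342792 ≈ 585.48, ∠ = arctan(414/414) ≈ 45.00°
pole (s+69): 69 + j414 → |·| = √(69²+414²) = √176157 ≈ 419.71, ∠ = arctan(414/69) ≈ 80.54°
pole (s+80): 80 + j414 → |·| = √(80²+414²) = √177796 ≈ 421.66, ∠ = arctan(414/80) ≈ 79.06°
pole (s+396): 396 + j414 → |·| = √(396²+414²) = √328212 ≈ 572.9, ∠ = arctan(414/396) ≈ 46.27°
∠T = 100.83° − 205.87° = -105.04°

-105.0°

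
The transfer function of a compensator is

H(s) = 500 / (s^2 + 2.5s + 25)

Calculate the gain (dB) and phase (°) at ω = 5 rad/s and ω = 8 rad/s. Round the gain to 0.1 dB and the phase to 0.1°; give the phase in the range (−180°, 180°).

ω = 5: 32.0 dB, -90.0°; ω = 8: 21.1 dB, -152.9°

At s = jω = j5:
quadratic: (j5)² + 2.5·j5 + 25 = 0 + j12.5 → |·| ≈ 12.5, ∠ ≈ 90.00°
|H| = 500 / 12.5 ≈ 40
Gain = 20 log₁₀(40) ≈ 32.04 dB
∠H = 0.00° − 90.00° = -90.00°

At s = jω = j8:
quadratic: (j8)² + 2.5·j8 + 25 = -39 + j20 → |·| ≈ 43.829, ∠ ≈ 152.85°
|H| = 500 / 43.829 ≈ 11.408
Gain = 20 log₁₀(11.408) ≈ 21.14 dB
∠H = 0.00° − 152.85° = -152.85°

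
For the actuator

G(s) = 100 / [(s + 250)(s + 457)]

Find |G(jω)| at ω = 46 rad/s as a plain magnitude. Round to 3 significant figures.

0.000856

At s = jω = j46:
pole (s+250): 250 + j46 → |·| = √(250²+46²) = √64616 ≈ 254.2, ∠ = arctan(46/250) ≈ 10.43°
pole (s+457): 457 + j46 → |·| = √(457²+46²) = √210965 ≈ 459.31, ∠ = arctan(46/457) ≈ 5.75°
|G| = 100 / 1.1676e+05 ≈ 0.00085646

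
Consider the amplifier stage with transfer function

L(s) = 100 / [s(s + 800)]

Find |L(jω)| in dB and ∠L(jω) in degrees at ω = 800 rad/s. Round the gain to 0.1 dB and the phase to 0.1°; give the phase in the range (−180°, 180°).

-79.1 dB, -135.0°

At s = jω = j800:
pole (s+800): 800 + j800 → |·| = √(800²+800²) = √1280000 ≈ 1131.4, ∠ = arctan(800/800) ≈ 45.00°
pole at origin: |s| = 800, ∠ = 90.00° (in denominator)
|L| = 100 / 9.0512e+05 ≈ 0.00011048
Gain = 20 log₁₀(0.00011048) ≈ -79.13 dB
∠L = 0.00° − 135.00° = -135.00°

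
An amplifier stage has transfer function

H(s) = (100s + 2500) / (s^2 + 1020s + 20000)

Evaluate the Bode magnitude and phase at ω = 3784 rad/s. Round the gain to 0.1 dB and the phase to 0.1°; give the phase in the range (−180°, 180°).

Substitute s = j3784:
Numerator: 100(j3784) + 2500 = 2500 + j378400
Denominator: (j3784)^2 + 1020(j3784) + 20000 = -14298656 + j3859680
|N| = √(2500² + 378400²) ≈ 3.7841e+05, ∠N ≈ 89.62°
|D| = √(14298656² + 3859680²) ≈ 1.481e+07, ∠D ≈ 164.89°
|H| = 3.7841e+05 / 1.481e+07 ≈ 0.025551
Gain = 20 log₁₀(0.025551) ≈ -31.85 dB
∠H = 89.62° − 164.89° = -75.27°

-31.9 dB, -75.3°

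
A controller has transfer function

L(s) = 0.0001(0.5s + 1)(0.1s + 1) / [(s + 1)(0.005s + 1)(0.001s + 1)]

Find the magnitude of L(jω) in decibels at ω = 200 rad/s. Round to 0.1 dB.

At ω = 200 rad/s:
zero (1 + j200·0.5) = 1 + j100 → |·| ≈ 100, ∠ ≈ 89.43°
zero (1 + j200·0.1) = 1 + j20 → |·| ≈ 20.025, ∠ ≈ 87.14°
pole (1 + j200·1) = 1 + j200 → |·| ≈ 200, ∠ ≈ 89.71°
pole (1 + j200·0.005) = 1 + j1 → |·| ≈ 1.4142, ∠ ≈ 45.00°
pole (1 + j200·0.001) = 1 + j0.2 → |·| ≈ 1.0198, ∠ ≈ 11.31°
|L| = 0.0001 · 100 · 20.025 / (200 · 1.4142 · 1.0198) ≈ 0.00069425
Gain = 20 log₁₀(0.00069425) ≈ -63.17 dB

-63.2 dB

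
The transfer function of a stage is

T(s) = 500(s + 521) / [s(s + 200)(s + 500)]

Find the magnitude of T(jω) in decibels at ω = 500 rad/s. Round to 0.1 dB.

-54.4 dB

At s = jω = j500:
zero (s+521): 521 + j500 → |·| = √(521²+500²) = √521441 ≈ 722.11, ∠ = arctan(500/521) ≈ 43.82°
pole (s+200): 200 + j500 → |·| = √(200²+500²) = √290000 ≈ 538.52, ∠ = arctan(500/200) ≈ 68.20°
pole (s+500): 500 + j500 → |·| = √(500²+500²) = √500000 ≈ 707.11, ∠ = arctan(500/500) ≈ 45.00°
pole at origin: |s| = 500, ∠ = 90.00° (in denominator)
|T| = 500 · 722.11 / 1.904e+08 ≈ 0.0018963
Gain = 20 log₁₀(0.0018963) ≈ -54.44 dB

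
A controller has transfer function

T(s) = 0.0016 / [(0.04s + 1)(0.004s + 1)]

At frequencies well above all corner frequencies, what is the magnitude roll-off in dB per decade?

-40 dB/decade

Each pole contributes −20 dB/decade at high frequency; each zero contributes +20 dB/decade.
Net: 0 zero(s) − 2 pole(s) → -40 dB/decade.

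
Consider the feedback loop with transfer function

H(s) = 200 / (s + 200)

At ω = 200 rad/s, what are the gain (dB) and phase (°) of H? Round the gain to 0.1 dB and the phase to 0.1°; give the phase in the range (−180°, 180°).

-3.0 dB, -45.0°

At s = jω = j200:
pole (s+200): 200 + j200 → |·| = √(200²+200²) = √80000 ≈ 282.84, ∠ = arctan(200/200) ≈ 45.00°
|H| = 200 / 282.84 ≈ 0.70711
Gain = 20 log₁₀(0.70711) ≈ -3.01 dB
∠H = 0.00° − 45.00° = -45.00°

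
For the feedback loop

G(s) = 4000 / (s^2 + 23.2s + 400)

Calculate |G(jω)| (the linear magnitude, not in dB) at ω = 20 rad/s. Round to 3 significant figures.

At s = jω = j20:
quadratic: (j20)² + 23.2·j20 + 400 = 0 + j464 → |·| ≈ 464, ∠ ≈ 90.00°
|G| = 4000 / 464 ≈ 8.6207

8.62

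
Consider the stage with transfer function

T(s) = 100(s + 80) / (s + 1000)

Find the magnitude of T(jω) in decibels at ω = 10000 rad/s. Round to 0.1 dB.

40.0 dB

At s = jω = j10000:
zero (s+80): 80 + j10000 → |·| = √(80²+10000²) = √100006400 ≈ 10000, ∠ = arctan(10000/80) ≈ 89.54°
pole (s+1000): 1000 + j10000 → |·| = √(1000²+10000²) = √101000000 ≈ 10050, ∠ = arctan(10000/1000) ≈ 84.29°
|T| = 100 · 10000 / 10050 ≈ 99.502
Gain = 20 log₁₀(99.502) ≈ 39.96 dB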